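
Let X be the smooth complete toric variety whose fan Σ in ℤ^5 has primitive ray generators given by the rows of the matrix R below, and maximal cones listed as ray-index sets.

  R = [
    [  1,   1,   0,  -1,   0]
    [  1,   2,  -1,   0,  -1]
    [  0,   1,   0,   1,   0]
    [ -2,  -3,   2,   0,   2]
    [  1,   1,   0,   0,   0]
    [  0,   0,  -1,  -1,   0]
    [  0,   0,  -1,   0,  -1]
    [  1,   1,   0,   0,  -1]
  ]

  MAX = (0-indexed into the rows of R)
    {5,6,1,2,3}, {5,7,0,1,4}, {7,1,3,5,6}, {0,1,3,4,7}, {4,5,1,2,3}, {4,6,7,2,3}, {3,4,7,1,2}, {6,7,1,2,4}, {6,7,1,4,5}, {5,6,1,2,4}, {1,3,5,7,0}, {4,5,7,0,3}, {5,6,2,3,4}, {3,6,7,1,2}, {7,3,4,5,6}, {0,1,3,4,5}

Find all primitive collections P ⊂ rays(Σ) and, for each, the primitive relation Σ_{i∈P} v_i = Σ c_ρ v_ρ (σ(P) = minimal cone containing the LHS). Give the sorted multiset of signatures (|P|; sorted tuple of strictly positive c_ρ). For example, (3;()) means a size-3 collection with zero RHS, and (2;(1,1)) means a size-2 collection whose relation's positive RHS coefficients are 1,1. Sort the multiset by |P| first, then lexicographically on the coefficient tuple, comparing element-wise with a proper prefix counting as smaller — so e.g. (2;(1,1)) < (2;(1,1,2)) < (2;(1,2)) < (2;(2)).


5 collections generate NE(X_Σ); each relation:

  • {0,6}:  v_{0} + v_{6} = v_{5} + v_{7}  →  sig = (2;(1,1))
  • {0,2}:  v_{0} + v_{2} = 2·v_{1} + v_{3} + v_{4}  →  sig = (2;(1,1,2))
  • {2,5,7}:  v_{2} + v_{5} + v_{7} = v_{1}  →  sig = (3;(1))
  • {1,3,4,6}:  v_{1} + v_{3} + v_{4} + v_{6} = 0  →  sig = (4;())
  • {1,3,4,5,7}:  v_{1} + v_{3} + v_{4} + v_{5} + v_{7} = v_{0}  →  sig = (5;(1))

so the primitive-relation signature multiset is
{ (2;(1,1)),  (2;(1,1,2)),  (3;(1)),  (4;()),  (5;(1)) }


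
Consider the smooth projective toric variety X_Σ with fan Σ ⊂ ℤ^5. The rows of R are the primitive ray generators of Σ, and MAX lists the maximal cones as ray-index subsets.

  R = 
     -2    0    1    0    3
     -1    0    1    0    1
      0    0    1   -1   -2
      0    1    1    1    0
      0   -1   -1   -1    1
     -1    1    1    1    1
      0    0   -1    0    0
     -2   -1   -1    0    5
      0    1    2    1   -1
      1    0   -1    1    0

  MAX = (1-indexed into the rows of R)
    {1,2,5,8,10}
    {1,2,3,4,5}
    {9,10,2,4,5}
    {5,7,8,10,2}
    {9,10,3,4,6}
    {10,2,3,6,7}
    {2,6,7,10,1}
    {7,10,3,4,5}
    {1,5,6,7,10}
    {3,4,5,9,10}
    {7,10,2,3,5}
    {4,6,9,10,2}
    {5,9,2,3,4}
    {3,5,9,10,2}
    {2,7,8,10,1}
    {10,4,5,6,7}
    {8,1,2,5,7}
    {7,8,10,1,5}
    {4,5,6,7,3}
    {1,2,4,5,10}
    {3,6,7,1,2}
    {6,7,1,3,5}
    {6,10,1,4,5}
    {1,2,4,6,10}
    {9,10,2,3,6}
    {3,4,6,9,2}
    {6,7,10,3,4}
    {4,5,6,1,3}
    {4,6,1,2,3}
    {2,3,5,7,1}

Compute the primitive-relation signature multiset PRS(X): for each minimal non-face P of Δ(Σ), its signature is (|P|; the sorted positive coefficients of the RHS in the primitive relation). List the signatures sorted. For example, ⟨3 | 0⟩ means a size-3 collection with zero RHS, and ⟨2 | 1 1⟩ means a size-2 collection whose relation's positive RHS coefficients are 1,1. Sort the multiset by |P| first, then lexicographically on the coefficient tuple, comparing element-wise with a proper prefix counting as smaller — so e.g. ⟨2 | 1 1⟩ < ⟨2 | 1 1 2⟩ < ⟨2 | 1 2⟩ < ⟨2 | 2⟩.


14 collections generate NE(X_Σ); each relation:

  {7,9}:  v_{7} + v_{9} = v_{3} + v_{6} + v_{10}  ⇒ sig = ⟨2 | 1 1 1⟩
  {8,9}:  v_{8} + v_{9} = v_{1} + v_{2} + v_{10}  ⇒ sig = ⟨2 | 1 1 1⟩
  {4,8}:  v_{4} + v_{8} = v_{1} + v_{5} + v_{6} + v_{10}  ⇒ sig = ⟨2 | 1 1 1 1⟩
  {3,8}:  v_{3} + v_{8} = 2·v_{2} + v_{5} + v_{7}  ⇒ sig = ⟨2 | 1 1 2⟩
  {6,8}:  v_{6} + v_{8} = 2·v_{1} + v_{7} + v_{10}  ⇒ sig = ⟨2 | 1 1 2⟩
  {1,9}:  v_{1} + v_{9} = 2·v_{2} + v_{4}  ⇒ sig = ⟨2 | 1 2⟩
  {1,3,10}:  v_{1} + v_{3} + v_{10} = v_{2}  ⇒ sig = ⟨3 | 1⟩
  {2,4,7}:  v_{2} + v_{4} + v_{7} = v_{6}  ⇒ sig = ⟨3 | 1⟩
  {2,5,6}:  v_{2} + v_{5} + v_{6} = v_{1}  ⇒ sig = ⟨3 | 1⟩
  {5,6,9}:  v_{5} + v_{6} + v_{9} = v_{2} + v_{4}  ⇒ sig = ⟨3 | 1 1⟩
  {1,4,7}:  v_{1} + v_{4} + v_{7} = v_{5} + 2·v_{6}  ⇒ sig = ⟨3 | 1 2⟩
  {3,5,6,10}:  v_{3} + v_{5} + v_{6} + v_{10} = 0  ⇒ sig = ⟨4 | 0⟩
  {2,3,4,10}:  v_{2} + v_{3} + v_{4} + v_{10} = v_{9}  ⇒ sig = ⟨4 | 1⟩
  {1,2,5,7,10}:  v_{1} + v_{2} + v_{5} + v_{7} + v_{10} = v_{8}  ⇒ sig = ⟨5 | 1⟩

so the primitive-relation signature multiset is
    |P|=2: 6 collections, coeffs (1,1,1), (1,1,1), (1,1,1,1), (1,1,2), (1,1,2), (1,2)
    |P|=3: 5 collections, coeffs (1), (1), (1), (1,1), (1,2)
    |P|=4: 2 collections, coeffs (), (1)
    |P|=5: 1 collection, coeffs (1)


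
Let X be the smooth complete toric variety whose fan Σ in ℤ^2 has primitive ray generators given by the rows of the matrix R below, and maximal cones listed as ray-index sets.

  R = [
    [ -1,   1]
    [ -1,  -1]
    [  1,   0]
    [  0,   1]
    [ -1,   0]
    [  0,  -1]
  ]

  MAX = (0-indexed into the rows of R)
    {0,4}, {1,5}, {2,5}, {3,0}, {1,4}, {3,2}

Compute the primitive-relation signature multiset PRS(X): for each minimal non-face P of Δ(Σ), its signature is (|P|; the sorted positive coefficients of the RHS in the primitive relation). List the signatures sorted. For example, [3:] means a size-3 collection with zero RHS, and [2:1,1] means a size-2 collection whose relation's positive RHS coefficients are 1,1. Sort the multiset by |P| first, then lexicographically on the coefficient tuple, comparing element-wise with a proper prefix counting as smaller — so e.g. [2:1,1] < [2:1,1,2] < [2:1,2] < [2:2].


9 minimal non-faces of Δ(Σ) (on 6 rays):

  P={2,4}:  v_{2} + v_{4} = 0  ⟹  sig = [2:]
  P={3,5}:  v_{3} + v_{5} = 0  ⟹  sig = [2:]
  P={0,2}:  v_{0} + v_{2} = v_{3}  ⟹  sig = [2:1]
  P={0,5}:  v_{0} + v_{5} = v_{4}  ⟹  sig = [2:1]
  P={1,2}:  v_{1} + v_{2} = v_{5}  ⟹  sig = [2:1]
  P={1,3}:  v_{1} + v_{3} = v_{4}  ⟹  sig = [2:1]
  P={3,4}:  v_{3} + v_{4} = v_{0}  ⟹  sig = [2:1]
  P={4,5}:  v_{4} + v_{5} = v_{1}  ⟹  sig = [2:1]
  P={0,1}:  v_{0} + v_{1} = 2·v_{4}  ⟹  sig = [2:2]

Hence PRS(X_Σ) =
    [2:]
    [2:]
    [2:1]
    [2:1]
    [2:1]
    [2:1]
    [2:1]
    [2:1]
    [2:2]


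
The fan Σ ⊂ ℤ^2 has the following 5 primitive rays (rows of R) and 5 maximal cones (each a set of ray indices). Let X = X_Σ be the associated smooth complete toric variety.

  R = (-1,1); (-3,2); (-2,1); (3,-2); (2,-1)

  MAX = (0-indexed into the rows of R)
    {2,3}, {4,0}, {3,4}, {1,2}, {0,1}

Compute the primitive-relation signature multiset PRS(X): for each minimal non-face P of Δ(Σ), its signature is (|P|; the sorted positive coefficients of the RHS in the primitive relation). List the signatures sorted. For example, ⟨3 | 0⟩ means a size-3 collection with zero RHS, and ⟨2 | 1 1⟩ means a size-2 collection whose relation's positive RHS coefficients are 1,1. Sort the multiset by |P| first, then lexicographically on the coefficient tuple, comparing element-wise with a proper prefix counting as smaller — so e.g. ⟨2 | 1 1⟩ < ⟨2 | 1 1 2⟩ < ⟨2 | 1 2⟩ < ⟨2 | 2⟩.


|primitive collections| = 5. Relations:

  {1,3}:  v_{1} + v_{3} = 0 — sig = ⟨2 | 0⟩
  {2,4}:  v_{2} + v_{4} = 0 — sig = ⟨2 | 0⟩
  {0,2}:  v_{0} + v_{2} = v_{1} — sig = ⟨2 | 1⟩
  {0,3}:  v_{0} + v_{3} = v_{4} — sig = ⟨2 | 1⟩
  {1,4}:  v_{1} + v_{4} = v_{0} — sig = ⟨2 | 1⟩

so the primitive-relation signature multiset is
    |P|=2: 5 collections, coeffs (), (), (1), (1), (1)


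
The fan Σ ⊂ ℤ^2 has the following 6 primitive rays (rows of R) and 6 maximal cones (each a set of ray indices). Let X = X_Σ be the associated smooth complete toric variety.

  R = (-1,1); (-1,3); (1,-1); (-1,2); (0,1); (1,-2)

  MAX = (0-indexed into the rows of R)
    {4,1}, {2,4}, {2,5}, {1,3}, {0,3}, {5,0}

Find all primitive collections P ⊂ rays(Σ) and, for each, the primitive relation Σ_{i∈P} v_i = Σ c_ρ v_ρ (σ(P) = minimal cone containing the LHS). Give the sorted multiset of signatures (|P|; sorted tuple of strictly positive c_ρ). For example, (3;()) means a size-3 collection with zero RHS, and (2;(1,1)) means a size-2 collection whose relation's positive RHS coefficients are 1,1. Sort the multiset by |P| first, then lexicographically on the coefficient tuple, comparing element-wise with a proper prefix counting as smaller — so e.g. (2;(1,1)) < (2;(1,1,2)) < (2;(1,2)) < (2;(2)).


Σ has 9 primitive collections:

  • {0,2}:  v_{0} + v_{2} = 0  so sig = (2;())
  • {3,5}:  v_{3} + v_{5} = 0  so sig = (2;())
  • {0,4}:  v_{0} + v_{4} = v_{3}  so sig = (2;(1))
  • {1,5}:  v_{1} + v_{5} = v_{4}  so sig = (2;(1))
  • {2,3}:  v_{2} + v_{3} = v_{4}  so sig = (2;(1))
  • {3,4}:  v_{3} + v_{4} = v_{1}  so sig = (2;(1))
  • {4,5}:  v_{4} + v_{5} = v_{2}  so sig = (2;(1))
  • {0,1}:  v_{0} + v_{1} = 2·v_{3}  so sig = (2;(2))
  • {1,2}:  v_{1} + v_{2} = 2·v_{4}  so sig = (2;(2))

so the primitive-relation signature multiset is
    |P|=2: 9 collections, coeffs (), (), (1), (1), (1), (1), (1), (2), (2)


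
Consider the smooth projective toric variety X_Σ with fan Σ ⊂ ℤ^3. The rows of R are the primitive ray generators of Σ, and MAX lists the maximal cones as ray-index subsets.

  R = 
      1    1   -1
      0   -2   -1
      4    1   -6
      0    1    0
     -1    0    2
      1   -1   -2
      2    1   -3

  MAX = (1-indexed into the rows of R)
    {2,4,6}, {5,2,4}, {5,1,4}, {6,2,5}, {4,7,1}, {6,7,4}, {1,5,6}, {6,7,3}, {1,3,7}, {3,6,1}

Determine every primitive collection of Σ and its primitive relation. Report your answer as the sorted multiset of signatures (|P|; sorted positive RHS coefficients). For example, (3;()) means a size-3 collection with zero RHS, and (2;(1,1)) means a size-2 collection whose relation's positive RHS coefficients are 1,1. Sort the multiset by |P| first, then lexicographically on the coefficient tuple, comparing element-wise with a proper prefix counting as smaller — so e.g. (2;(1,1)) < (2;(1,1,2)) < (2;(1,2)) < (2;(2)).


9 minimal non-faces of Δ(Σ) (on 7 rays):

  P = {1,2}:  v_{1} + v_{2} = v_{6} — sig = (2;(1))
  P = {5,7}:  v_{5} + v_{7} = v_{1} — sig = (2;(1))
  P = {2,3}:  v_{2} + v_{3} = 2·v_{6} + v_{7} — sig = (2;(1,2))
  P = {2,7}:  v_{2} + v_{7} = v_{4} + 2·v_{6} — sig = (2;(1,2))
  P = {3,5}:  v_{3} + v_{5} = 2·v_{1} + v_{6} — sig = (2;(1,2))
  P = {3,4}:  v_{3} + v_{4} = 2·v_{7} — sig = (2;(2))
  P = {4,5,6}:  v_{4} + v_{5} + v_{6} = 0 — sig = (3;())
  P = {1,4,6}:  v_{1} + v_{4} + v_{6} = v_{7} — sig = (3;(1))
  P = {1,6,7}:  v_{1} + v_{6} + v_{7} = v_{3} — sig = (3;(1))

Signatures (|P|; sorted positive RHS coefficients), sorted:
[(2;(1)), (2;(1)), (2;(1,2)), (2;(1,2)), (2;(1,2)), (2;(2)), (3;()), (3;(1)), (3;(1))]


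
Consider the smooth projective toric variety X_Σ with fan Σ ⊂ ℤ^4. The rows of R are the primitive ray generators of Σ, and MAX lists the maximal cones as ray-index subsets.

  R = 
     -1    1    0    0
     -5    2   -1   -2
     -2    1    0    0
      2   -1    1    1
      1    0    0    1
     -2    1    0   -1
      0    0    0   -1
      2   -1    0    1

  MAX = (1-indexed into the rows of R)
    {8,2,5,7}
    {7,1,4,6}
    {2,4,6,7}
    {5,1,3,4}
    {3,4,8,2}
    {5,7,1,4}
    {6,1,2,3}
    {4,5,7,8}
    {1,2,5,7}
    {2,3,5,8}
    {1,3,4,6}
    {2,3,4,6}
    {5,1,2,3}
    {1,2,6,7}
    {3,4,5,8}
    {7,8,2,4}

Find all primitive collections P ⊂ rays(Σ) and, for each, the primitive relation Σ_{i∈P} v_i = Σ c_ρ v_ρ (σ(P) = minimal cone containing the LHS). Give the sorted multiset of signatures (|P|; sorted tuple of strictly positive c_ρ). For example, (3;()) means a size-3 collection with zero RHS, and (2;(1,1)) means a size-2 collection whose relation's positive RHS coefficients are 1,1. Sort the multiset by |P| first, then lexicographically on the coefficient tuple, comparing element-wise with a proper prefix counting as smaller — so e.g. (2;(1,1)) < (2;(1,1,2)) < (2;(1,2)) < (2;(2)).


6 minimal non-faces of Δ(Σ) (on 8 rays):

  {6,8}:  v_{6} + v_{8} = 0  ⇒ sig = (2;())
  {1,8}:  v_{1} + v_{8} = v_{5}  ⇒ sig = (2;(1))
  {3,7}:  v_{3} + v_{7} = v_{6}  ⇒ sig = (2;(1))
  {5,6}:  v_{5} + v_{6} = v_{1}  ⇒ sig = (2;(1))
  {2,4,5}:  v_{2} + v_{4} + v_{5} = v_{3}  ⇒ sig = (3;(1))
  {1,2,4}:  v_{1} + v_{2} + v_{4} = v_{3} + v_{6}  ⇒ sig = (3;(1,1))

Sorted signature multiset PRS(X):
    (2;())
    (2;(1))
    (2;(1))
    (2;(1))
    (3;(1))
    (3;(1,1))


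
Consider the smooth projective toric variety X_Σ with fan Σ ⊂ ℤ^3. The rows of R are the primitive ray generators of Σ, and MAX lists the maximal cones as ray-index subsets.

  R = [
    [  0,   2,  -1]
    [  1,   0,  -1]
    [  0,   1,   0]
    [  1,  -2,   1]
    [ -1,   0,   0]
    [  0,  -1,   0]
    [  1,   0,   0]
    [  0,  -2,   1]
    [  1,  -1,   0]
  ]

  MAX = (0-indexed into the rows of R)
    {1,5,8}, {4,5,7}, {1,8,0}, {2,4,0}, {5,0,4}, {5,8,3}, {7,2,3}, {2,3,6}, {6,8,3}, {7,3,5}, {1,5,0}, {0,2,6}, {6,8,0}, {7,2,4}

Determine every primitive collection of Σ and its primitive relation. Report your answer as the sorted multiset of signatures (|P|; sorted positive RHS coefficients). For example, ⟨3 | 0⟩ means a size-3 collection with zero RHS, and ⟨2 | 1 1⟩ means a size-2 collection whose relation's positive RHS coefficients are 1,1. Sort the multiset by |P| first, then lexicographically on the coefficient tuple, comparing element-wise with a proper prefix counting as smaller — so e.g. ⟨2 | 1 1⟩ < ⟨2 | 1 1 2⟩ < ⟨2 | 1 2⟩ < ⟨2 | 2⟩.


Primitive collections (16):

  P = {0,7}:  v_{0} + v_{7} = 0 ; sig = ⟨2 | 0⟩
  P = {2,5}:  v_{2} + v_{5} = 0 ; sig = ⟨2 | 0⟩
  P = {4,6}:  v_{4} + v_{6} = 0 ; sig = ⟨2 | 0⟩
  P = {0,3}:  v_{0} + v_{3} = v_{6} ; sig = ⟨2 | 1⟩
  P = {2,8}:  v_{2} + v_{8} = v_{6} ; sig = ⟨2 | 1⟩
  P = {3,4}:  v_{3} + v_{4} = v_{7} ; sig = ⟨2 | 1⟩
  P = {4,8}:  v_{4} + v_{8} = v_{5} ; sig = ⟨2 | 1⟩
  P = {5,6}:  v_{5} + v_{6} = v_{8} ; sig = ⟨2 | 1⟩
  P = {6,7}:  v_{6} + v_{7} = v_{3} ; sig = ⟨2 | 1⟩
  P = {1,2}:  v_{1} + v_{2} = v_{0} + v_{8} ; sig = ⟨2 | 1 1⟩
  P = {1,7}:  v_{1} + v_{7} = v_{5} + v_{8} ; sig = ⟨2 | 1 1⟩
  P = {7,8}:  v_{7} + v_{8} = v_{3} + v_{5} ; sig = ⟨2 | 1 1⟩
  P = {1,4}:  v_{1} + v_{4} = v_{0} + 2·v_{5} ; sig = ⟨2 | 1 2⟩
  P = {1,6}:  v_{1} + v_{6} = v_{0} + 2·v_{8} ; sig = ⟨2 | 1 2⟩
  P = {1,3}:  v_{1} + v_{3} = 2·v_{8} ; sig = ⟨2 | 2⟩
  P = {0,5,8}:  v_{0} + v_{5} + v_{8} = v_{1} ; sig = ⟨3 | 1⟩

so the primitive-relation signature multiset is
{ ⟨2 | 0⟩ ×3,  ⟨2 | 1⟩ ×6,  ⟨2 | 1 1⟩ ×3,  ⟨2 | 1 2⟩ ×2,  ⟨2 | 2⟩,  ⟨3 | 1⟩ }


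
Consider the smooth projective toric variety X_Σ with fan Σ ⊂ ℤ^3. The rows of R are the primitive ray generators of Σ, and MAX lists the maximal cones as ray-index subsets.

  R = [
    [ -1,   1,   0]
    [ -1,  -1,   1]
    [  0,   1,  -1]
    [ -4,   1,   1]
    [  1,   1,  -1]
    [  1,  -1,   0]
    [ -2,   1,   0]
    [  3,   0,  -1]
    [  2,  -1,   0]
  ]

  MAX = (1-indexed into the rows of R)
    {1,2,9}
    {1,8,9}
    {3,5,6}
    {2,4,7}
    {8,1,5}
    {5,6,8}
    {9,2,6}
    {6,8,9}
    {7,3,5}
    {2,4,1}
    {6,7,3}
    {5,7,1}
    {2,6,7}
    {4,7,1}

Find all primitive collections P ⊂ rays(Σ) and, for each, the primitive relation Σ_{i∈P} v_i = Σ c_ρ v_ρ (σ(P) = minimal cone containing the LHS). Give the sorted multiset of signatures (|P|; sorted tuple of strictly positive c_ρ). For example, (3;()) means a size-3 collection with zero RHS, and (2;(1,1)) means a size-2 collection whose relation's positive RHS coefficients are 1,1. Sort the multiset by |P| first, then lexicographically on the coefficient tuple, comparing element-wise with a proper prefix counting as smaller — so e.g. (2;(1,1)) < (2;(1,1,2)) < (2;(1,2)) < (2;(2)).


Σ has 17 primitive collections:

  P = {1,6}:  v_{1} + v_{6} = 0  so sig = (2;())
  P = {2,5}:  v_{2} + v_{5} = 0  so sig = (2;())
  P = {7,9}:  v_{7} + v_{9} = 0  so sig = (2;())
  P = {2,8}:  v_{2} + v_{8} = v_{9}  so sig = (2;(1))
  P = {4,8}:  v_{4} + v_{8} = v_{1}  so sig = (2;(1))
  P = {5,9}:  v_{5} + v_{9} = v_{8}  so sig = (2;(1))
  P = {7,8}:  v_{7} + v_{8} = v_{5}  so sig = (2;(1))
  P = {1,3}:  v_{1} + v_{3} = v_{5} + v_{7}  so sig = (2;(1,1))
  P = {2,3}:  v_{2} + v_{3} = v_{6} + v_{7}  so sig = (2;(1,1))
  P = {3,9}:  v_{3} + v_{9} = v_{5} + v_{6}  so sig = (2;(1,1))
  P = {4,5}:  v_{4} + v_{5} = v_{1} + v_{7}  so sig = (2;(1,1))
  P = {4,6}:  v_{4} + v_{6} = v_{2} + v_{7}  so sig = (2;(1,1))
  P = {4,9}:  v_{4} + v_{9} = v_{1} + v_{2}  so sig = (2;(1,1))
  P = {3,8}:  v_{3} + v_{8} = 2·v_{5} + v_{6}  so sig = (2;(1,2))
  P = {3,4}:  v_{3} + v_{4} = 2·v_{7}  so sig = (2;(2))
  P = {1,2,7}:  v_{1} + v_{2} + v_{7} = v_{4}  so sig = (3;(1))
  P = {5,6,7}:  v_{5} + v_{6} + v_{7} = v_{3}  so sig = (3;(1))

Sorted signature multiset PRS(X):
{ (2;()) ×3,  (2;(1)) ×4,  (2;(1,1)) ×6,  (2;(1,2)),  (2;(2)),  (3;(1)) ×2 }


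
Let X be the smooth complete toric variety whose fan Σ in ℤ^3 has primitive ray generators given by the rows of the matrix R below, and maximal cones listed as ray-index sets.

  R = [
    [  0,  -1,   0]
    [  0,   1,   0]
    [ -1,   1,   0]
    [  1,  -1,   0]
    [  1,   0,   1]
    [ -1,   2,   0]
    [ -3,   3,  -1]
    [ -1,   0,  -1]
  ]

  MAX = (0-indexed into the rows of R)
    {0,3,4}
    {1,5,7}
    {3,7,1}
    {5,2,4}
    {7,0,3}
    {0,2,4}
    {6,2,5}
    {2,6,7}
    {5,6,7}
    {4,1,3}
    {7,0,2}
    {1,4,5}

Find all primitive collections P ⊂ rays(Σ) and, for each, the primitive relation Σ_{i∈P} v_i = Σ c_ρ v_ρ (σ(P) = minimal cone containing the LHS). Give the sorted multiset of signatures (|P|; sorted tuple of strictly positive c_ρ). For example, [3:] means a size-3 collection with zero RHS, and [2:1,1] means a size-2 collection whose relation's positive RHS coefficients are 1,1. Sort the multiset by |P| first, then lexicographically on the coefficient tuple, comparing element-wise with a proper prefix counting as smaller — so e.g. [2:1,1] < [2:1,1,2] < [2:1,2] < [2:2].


11 minimal non-faces of Δ(Σ) (on 8 rays):

  P = {0,1}:  v_{0} + v_{1} = 0 ; sig = [2:]
  P = {2,3}:  v_{2} + v_{3} = 0 ; sig = [2:]
  P = {4,7}:  v_{4} + v_{7} = 0 ; sig = [2:]
  P = {0,5}:  v_{0} + v_{5} = v_{2} ; sig = [2:1]
  P = {1,2}:  v_{1} + v_{2} = v_{5} ; sig = [2:1]
  P = {3,5}:  v_{3} + v_{5} = v_{1} ; sig = [2:1]
  P = {3,6}:  v_{3} + v_{6} = v_{5} + v_{7} ; sig = [2:1,1]
  P = {4,6}:  v_{4} + v_{6} = v_{2} + v_{5} ; sig = [2:1,1]
  P = {0,6}:  v_{0} + v_{6} = 2·v_{2} + v_{7} ; sig = [2:1,2]
  P = {1,6}:  v_{1} + v_{6} = 2·v_{5} + v_{7} ; sig = [2:1,2]
  P = {2,5,7}:  v_{2} + v_{5} + v_{7} = v_{6} ; sig = [3:1]

Sorted signature multiset PRS(X):
{ [2:] ×3,  [2:1] ×3,  [2:1,1] ×2,  [2:1,2] ×2,  [3:1] }


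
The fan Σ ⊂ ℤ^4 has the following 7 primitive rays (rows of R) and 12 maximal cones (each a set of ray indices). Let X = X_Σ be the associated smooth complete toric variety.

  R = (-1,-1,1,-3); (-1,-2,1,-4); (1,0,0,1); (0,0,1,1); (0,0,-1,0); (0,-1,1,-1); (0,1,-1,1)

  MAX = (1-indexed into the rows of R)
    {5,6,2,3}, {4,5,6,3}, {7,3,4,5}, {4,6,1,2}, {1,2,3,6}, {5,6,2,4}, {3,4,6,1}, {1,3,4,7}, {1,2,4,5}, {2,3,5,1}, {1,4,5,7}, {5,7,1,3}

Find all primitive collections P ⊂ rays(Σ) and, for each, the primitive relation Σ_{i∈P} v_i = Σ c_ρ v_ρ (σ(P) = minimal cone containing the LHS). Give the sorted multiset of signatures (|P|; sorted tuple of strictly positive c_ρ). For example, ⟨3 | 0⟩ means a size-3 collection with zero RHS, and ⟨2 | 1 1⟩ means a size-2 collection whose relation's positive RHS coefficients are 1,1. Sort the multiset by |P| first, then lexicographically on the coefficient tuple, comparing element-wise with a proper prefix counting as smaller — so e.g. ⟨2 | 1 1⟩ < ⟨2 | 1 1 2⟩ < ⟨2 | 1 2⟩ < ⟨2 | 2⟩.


Primitive collections (5):

  {6,7}:  v_{6} + v_{7} = 0  →  sig = ⟨2 | 0⟩
  {2,7}:  v_{2} + v_{7} = v_{1} + v_{5}  →  sig = ⟨2 | 1 1⟩
  {1,5,6}:  v_{1} + v_{5} + v_{6} = v_{2}  →  sig = ⟨3 | 1⟩
  {2,3,4}:  v_{2} + v_{3} + v_{4} = 2·v_{6}  →  sig = ⟨3 | 2⟩
  {1,3,4,5}:  v_{1} + v_{3} + v_{4} + v_{5} = v_{6}  →  sig = ⟨4 | 1⟩

so the primitive-relation signature multiset is
    ⟨2 | 0⟩
    ⟨2 | 1 1⟩
    ⟨3 | 1⟩
    ⟨3 | 2⟩
    ⟨4 | 1⟩


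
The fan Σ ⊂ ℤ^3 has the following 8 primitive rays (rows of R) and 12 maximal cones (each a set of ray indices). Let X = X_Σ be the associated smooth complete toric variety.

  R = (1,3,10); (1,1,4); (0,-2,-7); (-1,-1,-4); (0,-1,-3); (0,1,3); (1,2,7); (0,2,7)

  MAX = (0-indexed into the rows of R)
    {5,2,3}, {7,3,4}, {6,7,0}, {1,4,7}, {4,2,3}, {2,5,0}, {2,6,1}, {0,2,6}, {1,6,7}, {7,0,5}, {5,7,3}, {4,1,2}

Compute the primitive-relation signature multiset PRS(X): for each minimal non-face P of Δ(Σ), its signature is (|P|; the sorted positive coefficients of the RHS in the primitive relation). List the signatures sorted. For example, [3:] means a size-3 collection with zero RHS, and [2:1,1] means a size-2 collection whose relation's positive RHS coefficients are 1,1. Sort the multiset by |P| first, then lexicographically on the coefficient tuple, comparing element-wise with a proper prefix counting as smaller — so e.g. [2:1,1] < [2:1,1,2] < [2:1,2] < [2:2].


Σ has 10 primitive collections:

  P={1,3}:  v_{1} + v_{3} = 0  →  sig = [2:]
  P={2,7}:  v_{2} + v_{7} = 0  →  sig = [2:]
  P={4,5}:  v_{4} + v_{5} = 0  →  sig = [2:]
  P={0,4}:  v_{0} + v_{4} = v_{6}  →  sig = [2:1]
  P={1,5}:  v_{1} + v_{5} = v_{6}  →  sig = [2:1]
  P={3,6}:  v_{3} + v_{6} = v_{5}  →  sig = [2:1]
  P={4,6}:  v_{4} + v_{6} = v_{1}  →  sig = [2:1]
  P={5,6}:  v_{5} + v_{6} = v_{0}  →  sig = [2:1]
  P={0,1}:  v_{0} + v_{1} = 2·v_{6}  →  sig = [2:2]
  P={0,3}:  v_{0} + v_{3} = 2·v_{5}  →  sig = [2:2]

Hence PRS(X_Σ) =
    |P|=2: 10 collections, coeffs (), (), (), (1), (1), (1), (1), (1), (2), (2)


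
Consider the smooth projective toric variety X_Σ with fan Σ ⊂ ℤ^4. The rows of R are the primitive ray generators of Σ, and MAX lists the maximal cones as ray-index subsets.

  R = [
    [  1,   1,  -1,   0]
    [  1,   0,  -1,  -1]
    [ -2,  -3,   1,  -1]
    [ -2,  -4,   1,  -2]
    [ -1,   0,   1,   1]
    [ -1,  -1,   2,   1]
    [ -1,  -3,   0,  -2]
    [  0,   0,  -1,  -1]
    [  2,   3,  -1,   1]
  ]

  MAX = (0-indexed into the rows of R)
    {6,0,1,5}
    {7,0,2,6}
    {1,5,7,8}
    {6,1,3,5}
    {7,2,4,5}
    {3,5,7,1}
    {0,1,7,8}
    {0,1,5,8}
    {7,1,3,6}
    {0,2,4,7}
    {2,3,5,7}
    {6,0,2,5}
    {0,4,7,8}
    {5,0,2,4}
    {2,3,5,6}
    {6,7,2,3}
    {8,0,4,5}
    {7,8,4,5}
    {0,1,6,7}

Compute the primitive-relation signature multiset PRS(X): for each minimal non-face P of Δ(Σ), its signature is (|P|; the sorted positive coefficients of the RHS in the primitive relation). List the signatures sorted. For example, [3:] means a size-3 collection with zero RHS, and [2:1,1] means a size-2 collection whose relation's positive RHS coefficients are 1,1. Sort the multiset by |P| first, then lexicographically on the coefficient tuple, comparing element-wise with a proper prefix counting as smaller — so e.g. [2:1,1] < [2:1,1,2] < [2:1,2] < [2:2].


10 minimal non-faces of Δ(Σ) (on 9 rays):

  • {1,4}:  v_{1} + v_{4} = 0  →  sig = [2:]
  • {2,8}:  v_{2} + v_{8} = 0  →  sig = [2:]
  • {0,3}:  v_{0} + v_{3} = v_{6}  →  sig = [2:1]
  • {1,2}:  v_{1} + v_{2} = v_{6}  →  sig = [2:1]
  • {4,6}:  v_{4} + v_{6} = v_{2}  →  sig = [2:1]
  • {6,8}:  v_{6} + v_{8} = v_{1}  →  sig = [2:1]
  • {3,4}:  v_{3} + v_{4} = v_{2} + v_{5} + v_{7}  →  sig = [2:1,1,1]
  • {3,8}:  v_{3} + v_{8} = v_{1} + v_{5} + v_{7}  →  sig = [2:1,1,1]
  • {0,5,7}:  v_{0} + v_{5} + v_{7} = 0  →  sig = [3:]
  • {5,6,7}:  v_{5} + v_{6} + v_{7} = v_{3}  →  sig = [3:1]

Signatures (|P|; sorted positive RHS coefficients), sorted:
    |P|=2: 8 collections, coeffs (), (), (1), (1), (1), (1), (1,1,1), (1,1,1)
    |P|=3: 2 collections, coeffs (), (1)


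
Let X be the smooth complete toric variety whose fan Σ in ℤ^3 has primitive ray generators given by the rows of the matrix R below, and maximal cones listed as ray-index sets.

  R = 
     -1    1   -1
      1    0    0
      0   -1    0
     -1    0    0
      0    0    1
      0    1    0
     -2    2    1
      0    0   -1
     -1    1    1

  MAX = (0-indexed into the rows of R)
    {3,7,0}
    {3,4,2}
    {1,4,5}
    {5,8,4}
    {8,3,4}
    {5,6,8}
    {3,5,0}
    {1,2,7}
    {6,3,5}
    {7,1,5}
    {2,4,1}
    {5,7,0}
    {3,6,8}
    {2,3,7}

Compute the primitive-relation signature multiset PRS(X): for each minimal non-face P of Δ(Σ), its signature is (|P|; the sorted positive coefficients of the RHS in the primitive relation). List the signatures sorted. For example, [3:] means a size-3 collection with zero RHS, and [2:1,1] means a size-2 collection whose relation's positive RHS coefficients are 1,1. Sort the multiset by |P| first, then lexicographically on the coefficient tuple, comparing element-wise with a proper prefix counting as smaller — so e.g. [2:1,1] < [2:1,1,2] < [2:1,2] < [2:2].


|primitive collections| = 18. Relations:

  {1,3}:  v_{1} + v_{3} = 0 ; sig = [2:]
  {2,5}:  v_{2} + v_{5} = 0 ; sig = [2:]
  {4,7}:  v_{4} + v_{7} = 0 ; sig = [2:]
  {0,1}:  v_{0} + v_{1} = v_{5} + v_{7} ; sig = [2:1,1]
  {0,2}:  v_{0} + v_{2} = v_{3} + v_{7} ; sig = [2:1,1]
  {0,4}:  v_{0} + v_{4} = v_{3} + v_{5} ; sig = [2:1,1]
  {1,6}:  v_{1} + v_{6} = v_{5} + v_{8} ; sig = [2:1,1]
  {1,8}:  v_{1} + v_{8} = v_{4} + v_{5} ; sig = [2:1,1]
  {2,6}:  v_{2} + v_{6} = v_{3} + v_{8} ; sig = [2:1,1]
  {2,8}:  v_{2} + v_{8} = v_{3} + v_{4} ; sig = [2:1,1]
  {7,8}:  v_{7} + v_{8} = v_{3} + v_{5} ; sig = [2:1,1]
  {4,6}:  v_{4} + v_{6} = 2·v_{8} ; sig = [2:2]
  {0,8}:  v_{0} + v_{8} = 2·v_{3} + 2·v_{5} ; sig = [2:2,2]
  {6,7}:  v_{6} + v_{7} = 2·v_{3} + 2·v_{5} ; sig = [2:2,2]
  {0,6}:  v_{0} + v_{6} = 3·v_{3} + 3·v_{5} ; sig = [2:3,3]
  {3,4,5}:  v_{3} + v_{4} + v_{5} = v_{8} ; sig = [3:1]
  {3,5,7}:  v_{3} + v_{5} + v_{7} = v_{0} ; sig = [3:1]
  {3,5,8}:  v_{3} + v_{5} + v_{8} = v_{6} ; sig = [3:1]

Sorted signature multiset PRS(X):
    |P|=2: 15 collections, coeffs (), (), (), (1,1), (1,1), (1,1), (1,1), (1,1), (1,1), (1,1), (1,1), (2), (2,2), (2,2), (3,3)
    |P|=3: 3 collections, coeffs (1), (1), (1)


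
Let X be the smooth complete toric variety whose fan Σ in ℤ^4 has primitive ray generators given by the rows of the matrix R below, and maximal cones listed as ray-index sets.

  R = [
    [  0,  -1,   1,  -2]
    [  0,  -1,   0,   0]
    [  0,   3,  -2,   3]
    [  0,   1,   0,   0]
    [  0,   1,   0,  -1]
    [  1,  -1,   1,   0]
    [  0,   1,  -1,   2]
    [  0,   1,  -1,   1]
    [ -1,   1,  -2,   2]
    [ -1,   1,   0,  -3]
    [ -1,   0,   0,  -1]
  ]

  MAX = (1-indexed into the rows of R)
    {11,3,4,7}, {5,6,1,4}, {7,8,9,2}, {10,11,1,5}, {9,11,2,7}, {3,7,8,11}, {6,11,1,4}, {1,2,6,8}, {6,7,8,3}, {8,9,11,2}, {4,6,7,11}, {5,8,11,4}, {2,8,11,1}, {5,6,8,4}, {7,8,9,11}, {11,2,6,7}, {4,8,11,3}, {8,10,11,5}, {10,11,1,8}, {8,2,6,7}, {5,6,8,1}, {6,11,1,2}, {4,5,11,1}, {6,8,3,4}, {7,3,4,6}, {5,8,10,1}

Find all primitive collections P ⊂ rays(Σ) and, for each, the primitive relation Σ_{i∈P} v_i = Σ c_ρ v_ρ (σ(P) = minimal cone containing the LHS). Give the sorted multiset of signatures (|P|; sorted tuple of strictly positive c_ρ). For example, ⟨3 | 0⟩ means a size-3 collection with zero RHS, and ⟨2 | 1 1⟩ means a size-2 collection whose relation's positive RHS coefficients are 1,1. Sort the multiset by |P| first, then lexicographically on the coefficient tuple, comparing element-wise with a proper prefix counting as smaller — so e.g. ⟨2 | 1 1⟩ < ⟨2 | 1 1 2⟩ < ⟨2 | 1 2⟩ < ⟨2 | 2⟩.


Σ has 25 primitive collections:

  {1,7}:  v_{1} + v_{7} = 0  ⇒ sig = ⟨2 | 0⟩
  {2,4}:  v_{2} + v_{4} = 0  ⇒ sig = ⟨2 | 0⟩
  {1,3}:  v_{1} + v_{3} = v_{4} + v_{8}  ⇒ sig = ⟨2 | 1 1⟩
  {2,3}:  v_{2} + v_{3} = v_{7} + v_{8}  ⇒ sig = ⟨2 | 1 1⟩
  {2,5}:  v_{2} + v_{5} = v_{1} + v_{8}  ⇒ sig = ⟨2 | 1 1⟩
  {5,7}:  v_{5} + v_{7} = v_{4} + v_{8}  ⇒ sig = ⟨2 | 1 1⟩
  {6,9}:  v_{6} + v_{9} = v_{2} + v_{7}  ⇒ sig = ⟨2 | 1 1⟩
  {6,10}:  v_{6} + v_{10} = v_{1} + v_{5}  ⇒ sig = ⟨2 | 1 1⟩
  {1,9}:  v_{1} + v_{9} = v_{2} + v_{8} + v_{11}  ⇒ sig = ⟨2 | 1 1 1⟩
  {4,9}:  v_{4} + v_{9} = v_{7} + v_{8} + v_{11}  ⇒ sig = ⟨2 | 1 1 1⟩
  {7,10}:  v_{7} + v_{10} = v_{5} + v_{8} + v_{11}  ⇒ sig = ⟨2 | 1 1 1⟩
  {3,10}:  v_{3} + v_{10} = v_{4} + v_{5} + 2·v_{8} + v_{11}  ⇒ sig = ⟨2 | 1 1 1 2⟩
  {4,10}:  v_{4} + v_{10} = 2·v_{5} + v_{11}  ⇒ sig = ⟨2 | 1 2⟩
  {5,9}:  v_{5} + v_{9} = 2·v_{8} + v_{11}  ⇒ sig = ⟨2 | 1 2⟩
  {2,10}:  v_{2} + v_{10} = 2·v_{1} + 2·v_{8} + v_{11}  ⇒ sig = ⟨2 | 1 2 2⟩
  {3,9}:  v_{3} + v_{9} = 2·v_{7} + 2·v_{8} + v_{11}  ⇒ sig = ⟨2 | 1 2 2⟩
  {9,10}:  v_{9} + v_{10} = v_{1} + 3·v_{8} + 2·v_{11}  ⇒ sig = ⟨2 | 1 2 3⟩
  {3,5}:  v_{3} + v_{5} = 2·v_{4} + 2·v_{8}  ⇒ sig = ⟨2 | 2 2⟩
  {6,8,11}:  v_{6} + v_{8} + v_{11} = 0  ⇒ sig = ⟨3 | 0⟩
  {1,4,8}:  v_{1} + v_{4} + v_{8} = v_{5}  ⇒ sig = ⟨3 | 1⟩
  {4,7,8}:  v_{4} + v_{7} + v_{8} = v_{3}  ⇒ sig = ⟨3 | 1⟩
  {3,6,11}:  v_{3} + v_{6} + v_{11} = v_{4} + v_{7}  ⇒ sig = ⟨3 | 1 1⟩
  {5,6,11}:  v_{5} + v_{6} + v_{11} = v_{1} + v_{4}  ⇒ sig = ⟨3 | 1 1⟩
  {1,5,8,11}:  v_{1} + v_{5} + v_{8} + v_{11} = v_{10}  ⇒ sig = ⟨4 | 1⟩
  {2,7,8,11}:  v_{2} + v_{7} + v_{8} + v_{11} = v_{9}  ⇒ sig = ⟨4 | 1⟩

so the primitive-relation signature multiset is
[⟨2 | 0⟩, ⟨2 | 0⟩, ⟨2 | 1 1⟩, ⟨2 | 1 1⟩, ⟨2 | 1 1⟩, ⟨2 | 1 1⟩, ⟨2 | 1 1⟩, ⟨2 | 1 1⟩, ⟨2 | 1 1 1⟩, ⟨2 | 1 1 1⟩, ⟨2 | 1 1 1⟩, ⟨2 | 1 1 1 2⟩, ⟨2 | 1 2⟩, ⟨2 | 1 2⟩, ⟨2 | 1 2 2⟩, ⟨2 | 1 2 2⟩, ⟨2 | 1 2 3⟩, ⟨2 | 2 2⟩, ⟨3 | 0⟩, ⟨3 | 1⟩, ⟨3 | 1⟩, ⟨3 | 1 1⟩, ⟨3 | 1 1⟩, ⟨4 | 1⟩, ⟨4 | 1⟩]


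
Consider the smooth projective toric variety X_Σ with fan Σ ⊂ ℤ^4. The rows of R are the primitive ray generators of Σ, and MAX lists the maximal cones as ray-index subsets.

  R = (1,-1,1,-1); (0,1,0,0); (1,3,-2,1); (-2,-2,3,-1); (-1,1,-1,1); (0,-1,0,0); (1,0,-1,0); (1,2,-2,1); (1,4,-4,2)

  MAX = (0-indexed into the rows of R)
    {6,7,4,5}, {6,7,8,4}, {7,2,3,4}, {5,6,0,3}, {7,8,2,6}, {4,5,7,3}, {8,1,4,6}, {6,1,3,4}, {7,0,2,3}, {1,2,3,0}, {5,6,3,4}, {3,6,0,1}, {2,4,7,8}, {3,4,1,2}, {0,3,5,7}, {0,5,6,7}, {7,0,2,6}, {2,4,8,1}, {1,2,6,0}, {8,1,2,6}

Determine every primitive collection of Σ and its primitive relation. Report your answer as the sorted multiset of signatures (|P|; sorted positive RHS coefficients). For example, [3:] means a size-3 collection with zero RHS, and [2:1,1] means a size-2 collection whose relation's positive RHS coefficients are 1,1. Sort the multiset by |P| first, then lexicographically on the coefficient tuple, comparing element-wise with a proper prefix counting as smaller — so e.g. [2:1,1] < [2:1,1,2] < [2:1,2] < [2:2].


Primitive collections (10):

  • {0,4}:  v_{0} + v_{4} = 0  so sig = [2:]
  • {1,5}:  v_{1} + v_{5} = 0  so sig = [2:]
  • {1,7}:  v_{1} + v_{7} = v_{2}  so sig = [2:1]
  • {2,5}:  v_{2} + v_{5} = v_{7}  so sig = [2:1]
  • {0,8}:  v_{0} + v_{8} = v_{2} + v_{6}  so sig = [2:1,1]
  • {3,8}:  v_{3} + v_{8} = v_{1} + v_{4}  so sig = [2:1,1]
  • {5,8}:  v_{5} + v_{8} = v_{4} + v_{6} + v_{7}  so sig = [2:1,1,1]
  • {3,6,7}:  v_{3} + v_{6} + v_{7} = 0  so sig = [3:]
  • {2,3,6}:  v_{2} + v_{3} + v_{6} = v_{1}  so sig = [3:1]
  • {2,4,6}:  v_{2} + v_{4} + v_{6} = v_{8}  so sig = [3:1]

Signatures (|P|; sorted positive RHS coefficients), sorted:
    |P|=2: 7 collections, coeffs (), (), (1), (1), (1,1), (1,1), (1,1,1)
    |P|=3: 3 collections, coeffs (), (1), (1)


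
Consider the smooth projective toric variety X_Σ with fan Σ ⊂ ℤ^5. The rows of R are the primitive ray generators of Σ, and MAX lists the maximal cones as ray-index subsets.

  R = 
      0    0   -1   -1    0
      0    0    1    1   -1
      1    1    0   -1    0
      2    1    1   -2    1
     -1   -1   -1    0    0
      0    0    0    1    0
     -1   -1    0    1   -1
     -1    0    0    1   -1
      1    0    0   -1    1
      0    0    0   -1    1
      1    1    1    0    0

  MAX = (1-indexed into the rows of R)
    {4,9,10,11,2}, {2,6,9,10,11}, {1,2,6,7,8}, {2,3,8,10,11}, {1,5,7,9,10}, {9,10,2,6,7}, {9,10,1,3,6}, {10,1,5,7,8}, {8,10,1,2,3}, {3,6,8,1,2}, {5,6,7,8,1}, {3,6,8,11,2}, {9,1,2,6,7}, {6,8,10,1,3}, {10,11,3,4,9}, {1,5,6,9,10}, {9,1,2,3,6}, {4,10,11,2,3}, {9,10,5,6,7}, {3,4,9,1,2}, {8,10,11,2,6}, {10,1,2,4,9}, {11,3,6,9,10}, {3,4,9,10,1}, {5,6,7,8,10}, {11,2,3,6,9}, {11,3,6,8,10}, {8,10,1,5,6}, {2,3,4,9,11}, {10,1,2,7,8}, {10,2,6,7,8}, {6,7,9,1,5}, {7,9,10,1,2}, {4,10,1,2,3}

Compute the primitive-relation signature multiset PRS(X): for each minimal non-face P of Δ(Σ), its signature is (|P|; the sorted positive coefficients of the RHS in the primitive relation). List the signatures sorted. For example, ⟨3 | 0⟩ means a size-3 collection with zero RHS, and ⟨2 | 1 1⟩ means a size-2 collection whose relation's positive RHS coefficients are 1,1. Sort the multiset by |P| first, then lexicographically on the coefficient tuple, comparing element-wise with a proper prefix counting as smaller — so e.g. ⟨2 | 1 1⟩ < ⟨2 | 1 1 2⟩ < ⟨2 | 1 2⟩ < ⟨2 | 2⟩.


15 minimal non-faces of Δ(Σ) (on 11 rays):

  P={5,11}:  v_{5} + v_{11} = 0  →  sig = ⟨2 | 0⟩
  P={8,9}:  v_{8} + v_{9} = 0  →  sig = ⟨2 | 0⟩
  P={1,11}:  v_{1} + v_{11} = v_{3}  →  sig = ⟨2 | 1⟩
  P={2,5}:  v_{2} + v_{5} = v_{7}  →  sig = ⟨2 | 1⟩
  P={3,5}:  v_{3} + v_{5} = v_{1}  →  sig = ⟨2 | 1⟩
  P={7,11}:  v_{7} + v_{11} = v_{2}  →  sig = ⟨2 | 1⟩
  P={3,7}:  v_{3} + v_{7} = v_{1} + v_{2}  →  sig = ⟨2 | 1 1⟩
  P={4,6}:  v_{4} + v_{6} = v_{9} + v_{11}  →  sig = ⟨2 | 1 1⟩
  P={4,8}:  v_{4} + v_{8} = v_{2} + v_{3} + v_{10}  →  sig = ⟨2 | 1 1 1⟩
  P={4,5}:  v_{4} + v_{5} = v_{1} + v_{2} + v_{9} + v_{10}  →  sig = ⟨2 | 1 1 1 1⟩
  P={4,7}:  v_{4} + v_{7} = v_{1} + 2·v_{2} + v_{9} + v_{10}  →  sig = ⟨2 | 1 1 1 2⟩
  P={1,2,6,10}:  v_{1} + v_{2} + v_{6} + v_{10} = 0  →  sig = ⟨4 | 0⟩
  P={1,6,7,10}:  v_{1} + v_{6} + v_{7} + v_{10} = v_{5}  →  sig = ⟨4 | 1⟩
  P={2,3,6,10}:  v_{2} + v_{3} + v_{6} + v_{10} = v_{11}  →  sig = ⟨4 | 1⟩
  P={2,3,9,10}:  v_{2} + v_{3} + v_{9} + v_{10} = v_{4}  →  sig = ⟨4 | 1⟩

Hence PRS(X_Σ) =
    ⟨2 | 0⟩
    ⟨2 | 0⟩
    ⟨2 | 1⟩
    ⟨2 | 1⟩
    ⟨2 | 1⟩
    ⟨2 | 1⟩
    ⟨2 | 1 1⟩
    ⟨2 | 1 1⟩
    ⟨2 | 1 1 1⟩
    ⟨2 | 1 1 1 1⟩
    ⟨2 | 1 1 1 2⟩
    ⟨4 | 0⟩
    ⟨4 | 1⟩
    ⟨4 | 1⟩
    ⟨4 | 1⟩


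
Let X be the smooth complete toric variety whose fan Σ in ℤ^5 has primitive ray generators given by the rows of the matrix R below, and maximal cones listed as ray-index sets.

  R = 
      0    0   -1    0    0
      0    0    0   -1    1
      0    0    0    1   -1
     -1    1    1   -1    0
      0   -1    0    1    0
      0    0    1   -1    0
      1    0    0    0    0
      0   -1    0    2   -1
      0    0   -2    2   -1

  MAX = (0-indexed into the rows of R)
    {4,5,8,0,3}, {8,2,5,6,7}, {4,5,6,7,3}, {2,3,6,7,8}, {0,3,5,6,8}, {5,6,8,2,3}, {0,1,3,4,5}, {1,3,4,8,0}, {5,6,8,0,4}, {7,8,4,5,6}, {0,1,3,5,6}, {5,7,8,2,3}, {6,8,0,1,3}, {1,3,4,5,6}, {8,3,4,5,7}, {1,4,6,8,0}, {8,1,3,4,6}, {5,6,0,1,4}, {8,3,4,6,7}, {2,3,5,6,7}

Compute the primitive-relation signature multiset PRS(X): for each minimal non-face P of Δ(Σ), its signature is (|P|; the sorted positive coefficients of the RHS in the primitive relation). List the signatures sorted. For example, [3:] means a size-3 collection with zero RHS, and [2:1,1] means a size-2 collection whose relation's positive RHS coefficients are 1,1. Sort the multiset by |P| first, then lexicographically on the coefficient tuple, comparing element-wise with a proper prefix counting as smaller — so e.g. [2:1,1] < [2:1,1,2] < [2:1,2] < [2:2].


9 collections generate NE(X_Σ); each relation:

  • {1,2}:  v_{1} + v_{2} = 0 ; sig = [2:]
  • {1,7}:  v_{1} + v_{7} = v_{4} ; sig = [2:1]
  • {2,4}:  v_{2} + v_{4} = v_{7} ; sig = [2:1]
  • {0,2}:  v_{0} + v_{2} = v_{5} + v_{8} ; sig = [2:1,1]
  • {0,7}:  v_{0} + v_{7} = v_{4} + v_{5} + v_{8} ; sig = [2:1,1,1]
  • {1,5,8}:  v_{1} + v_{5} + v_{8} = v_{0} ; sig = [3:1]
  • {0,3,4,6}:  v_{0} + v_{3} + v_{4} + v_{6} = 0 ; sig = [4:]
  • {3,4,5,6,8}:  v_{3} + v_{4} + v_{5} + v_{6} + v_{8} = v_{2} ; sig = [5:1]
  • {3,5,6,7,8}:  v_{3} + v_{5} + v_{6} + v_{7} + v_{8} = 2·v_{2} ; sig = [5:2]

Sorted signature multiset PRS(X):
    |P|=2: 5 collections, coeffs (), (1), (1), (1,1), (1,1,1)
    |P|=3: 1 collection, coeffs (1)
    |P|=4: 1 collection, coeffs ()
    |P|=5: 2 collections, coeffs (1), (2)


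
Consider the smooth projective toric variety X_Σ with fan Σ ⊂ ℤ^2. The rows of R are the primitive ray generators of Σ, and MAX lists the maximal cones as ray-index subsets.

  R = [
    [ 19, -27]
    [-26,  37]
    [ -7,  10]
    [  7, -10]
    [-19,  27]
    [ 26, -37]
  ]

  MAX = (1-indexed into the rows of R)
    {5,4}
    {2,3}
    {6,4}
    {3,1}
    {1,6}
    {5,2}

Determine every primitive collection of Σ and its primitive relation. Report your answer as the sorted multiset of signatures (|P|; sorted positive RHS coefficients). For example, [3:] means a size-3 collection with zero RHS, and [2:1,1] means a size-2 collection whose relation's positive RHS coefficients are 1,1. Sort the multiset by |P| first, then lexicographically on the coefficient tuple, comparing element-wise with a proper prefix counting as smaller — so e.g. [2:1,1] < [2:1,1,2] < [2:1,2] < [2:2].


|primitive collections| = 9. Relations:

  • {1,5}:  v_{1} + v_{5} = 0  →  sig = [2:]
  • {2,6}:  v_{2} + v_{6} = 0  →  sig = [2:]
  • {3,4}:  v_{3} + v_{4} = 0  →  sig = [2:]
  • {1,2}:  v_{1} + v_{2} = v_{3}  →  sig = [2:1]
  • {1,4}:  v_{1} + v_{4} = v_{6}  →  sig = [2:1]
  • {2,4}:  v_{2} + v_{4} = v_{5}  →  sig = [2:1]
  • {3,5}:  v_{3} + v_{5} = v_{2}  →  sig = [2:1]
  • {3,6}:  v_{3} + v_{6} = v_{1}  →  sig = [2:1]
  • {5,6}:  v_{5} + v_{6} = v_{4}  →  sig = [2:1]

Sorted signature multiset PRS(X):
    |P|=2: 9 collections, coeffs (), (), (), (1), (1), (1), (1), (1), (1)


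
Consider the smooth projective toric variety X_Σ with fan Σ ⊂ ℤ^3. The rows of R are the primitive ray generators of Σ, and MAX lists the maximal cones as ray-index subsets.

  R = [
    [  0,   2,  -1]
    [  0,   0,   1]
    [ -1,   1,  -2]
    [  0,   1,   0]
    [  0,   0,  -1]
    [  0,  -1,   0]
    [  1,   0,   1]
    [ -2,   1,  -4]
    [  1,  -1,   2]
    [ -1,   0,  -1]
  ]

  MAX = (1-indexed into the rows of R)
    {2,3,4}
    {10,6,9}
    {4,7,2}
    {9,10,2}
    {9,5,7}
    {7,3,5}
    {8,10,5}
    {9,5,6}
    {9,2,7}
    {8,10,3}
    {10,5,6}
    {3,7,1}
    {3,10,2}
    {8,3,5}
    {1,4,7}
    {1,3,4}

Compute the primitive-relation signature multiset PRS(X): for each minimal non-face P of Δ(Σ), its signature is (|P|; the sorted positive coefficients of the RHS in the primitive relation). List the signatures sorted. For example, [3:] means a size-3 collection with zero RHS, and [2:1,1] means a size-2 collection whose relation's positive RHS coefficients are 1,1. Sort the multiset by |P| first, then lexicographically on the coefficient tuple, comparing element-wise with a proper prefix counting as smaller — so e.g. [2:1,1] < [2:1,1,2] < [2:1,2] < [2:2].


25 minimal non-faces of Δ(Σ) (on 10 rays):

  • {2,5}:  v_{2} + v_{5} = 0 — sig = [2:]
  • {3,9}:  v_{3} + v_{9} = 0 — sig = [2:]
  • {4,6}:  v_{4} + v_{6} = 0 — sig = [2:]
  • {7,10}:  v_{7} + v_{10} = 0 — sig = [2:]
  • {1,6}:  v_{1} + v_{6} = v_{3} + v_{7} — sig = [2:1,1]
  • {1,9}:  v_{1} + v_{9} = v_{4} + v_{7} — sig = [2:1,1]
  • {1,10}:  v_{1} + v_{10} = v_{3} + v_{4} — sig = [2:1,1]
  • {2,6}:  v_{2} + v_{6} = v_{9} + v_{10} — sig = [2:1,1]
  • {2,8}:  v_{2} + v_{8} = v_{3} + v_{10} — sig = [2:1,1]
  • {3,6}:  v_{3} + v_{6} = v_{5} + v_{10} — sig = [2:1,1]
  • {4,5}:  v_{4} + v_{5} = v_{3} + v_{7} — sig = [2:1,1]
  • {4,9}:  v_{4} + v_{9} = v_{2} + v_{7} — sig = [2:1,1]
  • {4,10}:  v_{4} + v_{10} = v_{2} + v_{3} — sig = [2:1,1]
  • {6,7}:  v_{6} + v_{7} = v_{5} + v_{9} — sig = [2:1,1]
  • {7,8}:  v_{7} + v_{8} = v_{3} + v_{5} — sig = [2:1,1]
  • {8,9}:  v_{8} + v_{9} = v_{5} + v_{10} — sig = [2:1,1]
  • {1,8}:  v_{1} + v_{8} = 3·v_{3} + v_{7} — sig = [2:1,3]
  • {1,2}:  v_{1} + v_{2} = 2·v_{4} — sig = [2:2]
  • {4,8}:  v_{4} + v_{8} = 2·v_{3} — sig = [2:2]
  • {1,5}:  v_{1} + v_{5} = 2·v_{3} + 2·v_{7} — sig = [2:2,2]
  • {6,8}:  v_{6} + v_{8} = 2·v_{5} + 2·v_{10} — sig = [2:2,2]
  • {2,3,7}:  v_{2} + v_{3} + v_{7} = v_{4} — sig = [3:1]
  • {3,4,7}:  v_{3} + v_{4} + v_{7} = v_{1} — sig = [3:1]
  • {3,5,10}:  v_{3} + v_{5} + v_{10} = v_{8} — sig = [3:1]
  • {5,9,10}:  v_{5} + v_{9} + v_{10} = v_{6} — sig = [3:1]

Signatures (|P|; sorted positive RHS coefficients), sorted:
    [2:]
    [2:]
    [2:]
    [2:]
    [2:1,1]
    [2:1,1]
    [2:1,1]
    [2:1,1]
    [2:1,1]
    [2:1,1]
    [2:1,1]
    [2:1,1]
    [2:1,1]
    [2:1,1]
    [2:1,1]
    [2:1,1]
    [2:1,3]
    [2:2]
    [2:2]
    [2:2,2]
    [2:2,2]
    [3:1]
    [3:1]
    [3:1]
    [3:1]
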